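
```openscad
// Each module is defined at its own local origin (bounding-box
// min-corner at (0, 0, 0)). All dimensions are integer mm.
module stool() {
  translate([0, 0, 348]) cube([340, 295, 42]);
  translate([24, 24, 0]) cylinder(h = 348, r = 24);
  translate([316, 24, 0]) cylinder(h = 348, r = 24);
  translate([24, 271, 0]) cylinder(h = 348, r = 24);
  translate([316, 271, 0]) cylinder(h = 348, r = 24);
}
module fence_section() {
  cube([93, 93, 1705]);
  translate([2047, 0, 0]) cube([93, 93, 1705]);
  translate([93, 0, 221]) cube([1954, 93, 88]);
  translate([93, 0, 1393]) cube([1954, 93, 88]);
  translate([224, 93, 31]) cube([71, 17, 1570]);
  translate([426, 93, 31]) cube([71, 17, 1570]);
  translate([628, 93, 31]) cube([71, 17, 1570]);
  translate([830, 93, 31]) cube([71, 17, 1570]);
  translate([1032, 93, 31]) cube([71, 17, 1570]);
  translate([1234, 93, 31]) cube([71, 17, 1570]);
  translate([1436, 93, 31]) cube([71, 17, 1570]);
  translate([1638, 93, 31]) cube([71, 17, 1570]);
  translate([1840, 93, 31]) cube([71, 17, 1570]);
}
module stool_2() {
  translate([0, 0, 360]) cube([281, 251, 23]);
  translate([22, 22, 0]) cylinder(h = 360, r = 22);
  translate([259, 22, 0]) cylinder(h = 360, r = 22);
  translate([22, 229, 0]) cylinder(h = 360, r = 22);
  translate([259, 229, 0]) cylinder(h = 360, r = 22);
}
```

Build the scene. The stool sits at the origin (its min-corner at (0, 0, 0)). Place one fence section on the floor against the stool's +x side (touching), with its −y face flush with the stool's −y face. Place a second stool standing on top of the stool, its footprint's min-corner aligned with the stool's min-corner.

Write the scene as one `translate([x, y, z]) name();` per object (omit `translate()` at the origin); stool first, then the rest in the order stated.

stool();
translate([340, 0, 0]) fence_section();
translate([0, 0, 390]) stool_2();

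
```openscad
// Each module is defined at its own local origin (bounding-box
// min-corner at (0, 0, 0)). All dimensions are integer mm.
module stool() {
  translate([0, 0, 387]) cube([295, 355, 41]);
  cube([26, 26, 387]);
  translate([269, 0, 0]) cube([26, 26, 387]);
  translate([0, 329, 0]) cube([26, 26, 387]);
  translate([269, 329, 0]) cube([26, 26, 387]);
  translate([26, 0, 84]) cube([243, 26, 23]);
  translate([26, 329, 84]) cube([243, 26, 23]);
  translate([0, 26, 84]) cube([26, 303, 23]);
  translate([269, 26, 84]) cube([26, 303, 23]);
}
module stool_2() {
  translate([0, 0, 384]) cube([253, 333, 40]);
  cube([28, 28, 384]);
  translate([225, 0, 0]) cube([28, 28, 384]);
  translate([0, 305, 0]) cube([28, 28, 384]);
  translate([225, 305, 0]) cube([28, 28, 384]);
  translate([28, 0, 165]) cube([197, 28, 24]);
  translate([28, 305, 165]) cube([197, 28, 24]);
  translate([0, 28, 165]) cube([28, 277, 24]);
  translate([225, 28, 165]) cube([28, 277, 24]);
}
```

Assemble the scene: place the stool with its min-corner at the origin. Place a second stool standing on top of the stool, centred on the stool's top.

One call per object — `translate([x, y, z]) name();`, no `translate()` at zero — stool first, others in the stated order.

stool();
translate([21, 11, 428]) stool_2();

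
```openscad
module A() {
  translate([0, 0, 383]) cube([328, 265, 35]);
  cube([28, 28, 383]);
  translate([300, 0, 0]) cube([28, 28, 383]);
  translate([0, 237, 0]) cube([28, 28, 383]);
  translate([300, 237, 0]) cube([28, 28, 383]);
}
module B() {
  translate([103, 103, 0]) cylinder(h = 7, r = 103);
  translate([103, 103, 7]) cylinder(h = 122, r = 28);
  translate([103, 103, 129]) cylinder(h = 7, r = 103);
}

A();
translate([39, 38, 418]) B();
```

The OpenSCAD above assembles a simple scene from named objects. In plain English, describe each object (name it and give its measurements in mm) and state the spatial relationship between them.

A is a four-legged stool. The seat is a 328×265×35 mm slab whose top surface is at z = 418 mm; four square legs, each 28×28 mm in cross-section, run from the floor (z = 0) to the underside of the seat, each flush with a corner of the seat.

B is a spool: two coaxial disc flanges of radius 103 mm and thickness 7 mm, joined by a core cylinder of radius 28 mm and height 122 mm. The lower flange rests on z = 0 and the three cylinders share a vertical axis.

The spool is on top of the stool.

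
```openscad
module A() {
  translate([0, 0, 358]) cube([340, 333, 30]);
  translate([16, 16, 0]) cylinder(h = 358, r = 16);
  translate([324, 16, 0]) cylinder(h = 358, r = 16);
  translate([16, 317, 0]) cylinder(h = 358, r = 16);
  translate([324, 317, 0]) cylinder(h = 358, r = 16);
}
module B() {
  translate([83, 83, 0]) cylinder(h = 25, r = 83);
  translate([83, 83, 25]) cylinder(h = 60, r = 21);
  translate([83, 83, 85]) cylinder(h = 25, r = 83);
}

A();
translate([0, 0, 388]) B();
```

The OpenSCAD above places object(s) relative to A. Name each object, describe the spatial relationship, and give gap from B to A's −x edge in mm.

A is a stool. B is a spool. The spool is on top of the stool. The gap from the spool to the stool's −x edge is 0 mm.

The spool's min-x is at 0; the stool's min-x is 0; gap = 0 mm.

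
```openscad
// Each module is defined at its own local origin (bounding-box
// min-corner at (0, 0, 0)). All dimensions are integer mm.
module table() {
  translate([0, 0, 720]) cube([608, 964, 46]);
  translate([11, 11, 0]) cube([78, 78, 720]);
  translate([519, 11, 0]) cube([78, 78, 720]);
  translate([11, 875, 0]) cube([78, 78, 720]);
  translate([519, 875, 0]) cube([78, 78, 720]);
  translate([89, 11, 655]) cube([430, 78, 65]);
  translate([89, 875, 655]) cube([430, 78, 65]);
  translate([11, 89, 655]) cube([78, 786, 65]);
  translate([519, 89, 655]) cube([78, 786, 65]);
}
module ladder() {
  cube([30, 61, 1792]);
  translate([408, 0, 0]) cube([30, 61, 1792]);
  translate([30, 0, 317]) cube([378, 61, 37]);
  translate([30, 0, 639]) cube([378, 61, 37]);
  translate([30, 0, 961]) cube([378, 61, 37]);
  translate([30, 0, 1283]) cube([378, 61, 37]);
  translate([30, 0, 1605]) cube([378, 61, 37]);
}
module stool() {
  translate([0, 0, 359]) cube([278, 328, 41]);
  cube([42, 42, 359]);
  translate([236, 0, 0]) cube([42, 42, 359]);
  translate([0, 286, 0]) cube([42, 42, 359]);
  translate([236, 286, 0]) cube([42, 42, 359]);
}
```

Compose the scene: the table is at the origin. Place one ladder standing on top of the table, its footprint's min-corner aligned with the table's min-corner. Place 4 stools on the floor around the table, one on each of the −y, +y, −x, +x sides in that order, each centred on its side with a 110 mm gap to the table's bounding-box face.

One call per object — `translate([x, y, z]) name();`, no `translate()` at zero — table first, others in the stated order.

table();
translate([0, 0, 766]) ladder();
translate([165, -438, 0]) stool();
translate([165, 1074, 0]) stool();
translate([-388, 318, 0]) stool();
translate([718, 318, 0]) stool();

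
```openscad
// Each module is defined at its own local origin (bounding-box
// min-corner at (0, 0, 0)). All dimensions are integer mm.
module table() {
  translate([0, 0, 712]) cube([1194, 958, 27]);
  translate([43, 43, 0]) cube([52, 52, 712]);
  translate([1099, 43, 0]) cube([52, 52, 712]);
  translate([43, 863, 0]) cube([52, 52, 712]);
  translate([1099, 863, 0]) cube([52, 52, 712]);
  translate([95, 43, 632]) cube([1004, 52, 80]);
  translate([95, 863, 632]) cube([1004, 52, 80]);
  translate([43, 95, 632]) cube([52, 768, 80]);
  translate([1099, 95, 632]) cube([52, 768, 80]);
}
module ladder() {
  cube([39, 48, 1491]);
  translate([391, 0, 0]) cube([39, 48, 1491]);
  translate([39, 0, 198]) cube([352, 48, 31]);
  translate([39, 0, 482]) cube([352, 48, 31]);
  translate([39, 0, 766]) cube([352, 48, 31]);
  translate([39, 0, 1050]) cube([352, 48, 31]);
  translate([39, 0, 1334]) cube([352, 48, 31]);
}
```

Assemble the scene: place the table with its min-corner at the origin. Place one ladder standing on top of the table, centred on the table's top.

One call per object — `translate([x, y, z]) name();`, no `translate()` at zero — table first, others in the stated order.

table();
translate([382, 455, 739]) ladder();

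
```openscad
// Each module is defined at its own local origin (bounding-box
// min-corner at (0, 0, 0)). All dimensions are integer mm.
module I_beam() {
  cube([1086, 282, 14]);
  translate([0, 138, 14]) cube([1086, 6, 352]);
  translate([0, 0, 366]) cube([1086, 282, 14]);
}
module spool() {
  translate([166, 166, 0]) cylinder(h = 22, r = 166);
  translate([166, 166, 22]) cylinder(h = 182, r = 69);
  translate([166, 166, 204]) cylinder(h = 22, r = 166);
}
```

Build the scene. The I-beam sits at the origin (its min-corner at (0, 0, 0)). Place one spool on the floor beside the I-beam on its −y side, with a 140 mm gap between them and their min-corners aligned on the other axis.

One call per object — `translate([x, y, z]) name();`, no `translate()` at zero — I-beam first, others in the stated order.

I_beam();
translate([0, -472, 0]) spool();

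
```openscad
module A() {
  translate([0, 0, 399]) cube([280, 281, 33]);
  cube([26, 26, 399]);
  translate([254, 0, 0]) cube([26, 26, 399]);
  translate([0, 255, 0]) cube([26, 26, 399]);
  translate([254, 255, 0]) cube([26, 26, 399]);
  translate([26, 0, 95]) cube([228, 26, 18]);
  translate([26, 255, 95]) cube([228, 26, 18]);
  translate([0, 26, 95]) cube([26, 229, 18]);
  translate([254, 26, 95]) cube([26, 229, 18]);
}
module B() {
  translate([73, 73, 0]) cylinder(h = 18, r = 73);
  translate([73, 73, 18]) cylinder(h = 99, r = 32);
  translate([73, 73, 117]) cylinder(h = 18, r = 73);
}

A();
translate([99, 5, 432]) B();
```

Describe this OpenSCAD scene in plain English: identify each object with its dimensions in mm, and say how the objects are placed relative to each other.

A is a simple wooden stool: a rectangular seat 280 mm (x) by 281 mm (y), 33 mm thick, top face at z = 432 mm, on four square legs, each 26×26 mm in cross-section. The legs rest on z = 0, each flush with a corner of the seat. Four stretchers, 26 mm wide and 18 mm tall, connect adjacent legs with their undersides at z = 95 mm, each running between the inner faces of the legs it joins and aligned with the legs' outer faces on the other axis.

B is a spool: two coaxial disc flanges of radius 73 mm and thickness 18 mm, joined by a core cylinder of radius 32 mm and height 99 mm. The lower flange rests on z = 0 and the three cylinders share a vertical axis.

The spool is on top of the stool.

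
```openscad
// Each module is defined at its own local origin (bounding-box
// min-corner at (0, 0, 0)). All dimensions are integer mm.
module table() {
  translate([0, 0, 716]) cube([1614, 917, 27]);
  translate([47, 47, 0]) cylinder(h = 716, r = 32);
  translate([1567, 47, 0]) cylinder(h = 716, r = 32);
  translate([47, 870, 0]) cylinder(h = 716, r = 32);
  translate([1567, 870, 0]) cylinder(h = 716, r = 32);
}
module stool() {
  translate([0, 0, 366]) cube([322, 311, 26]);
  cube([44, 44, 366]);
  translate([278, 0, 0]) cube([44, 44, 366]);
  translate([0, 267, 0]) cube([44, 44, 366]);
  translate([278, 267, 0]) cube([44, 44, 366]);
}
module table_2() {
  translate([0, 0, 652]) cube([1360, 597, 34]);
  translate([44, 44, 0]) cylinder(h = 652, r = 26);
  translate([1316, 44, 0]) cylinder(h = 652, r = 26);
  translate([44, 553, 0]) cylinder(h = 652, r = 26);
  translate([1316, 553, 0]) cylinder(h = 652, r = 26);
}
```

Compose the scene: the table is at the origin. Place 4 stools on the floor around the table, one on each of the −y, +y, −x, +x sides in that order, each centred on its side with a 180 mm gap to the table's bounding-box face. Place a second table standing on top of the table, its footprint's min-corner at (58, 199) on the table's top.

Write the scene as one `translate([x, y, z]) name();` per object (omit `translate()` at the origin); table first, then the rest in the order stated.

table();
translate([646, -491, 0]) stool();
translate([646, 1097, 0]) stool();
translate([-502, 303, 0]) stool();
translate([1794, 303, 0]) stool();
translate([58, 199, 743]) table_2();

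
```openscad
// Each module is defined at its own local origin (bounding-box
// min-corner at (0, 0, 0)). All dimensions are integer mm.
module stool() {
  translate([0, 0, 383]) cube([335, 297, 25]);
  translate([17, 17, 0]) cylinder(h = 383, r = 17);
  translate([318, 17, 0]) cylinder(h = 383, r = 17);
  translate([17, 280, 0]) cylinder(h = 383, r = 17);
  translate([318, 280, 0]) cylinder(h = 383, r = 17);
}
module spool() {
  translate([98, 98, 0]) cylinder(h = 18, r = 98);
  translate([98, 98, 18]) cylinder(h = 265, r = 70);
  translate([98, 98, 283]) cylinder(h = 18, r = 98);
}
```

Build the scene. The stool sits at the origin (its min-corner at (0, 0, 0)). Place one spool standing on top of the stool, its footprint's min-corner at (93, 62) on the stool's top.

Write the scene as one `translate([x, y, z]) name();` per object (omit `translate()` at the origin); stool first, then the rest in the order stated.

stool();
translate([93, 62, 408]) spool();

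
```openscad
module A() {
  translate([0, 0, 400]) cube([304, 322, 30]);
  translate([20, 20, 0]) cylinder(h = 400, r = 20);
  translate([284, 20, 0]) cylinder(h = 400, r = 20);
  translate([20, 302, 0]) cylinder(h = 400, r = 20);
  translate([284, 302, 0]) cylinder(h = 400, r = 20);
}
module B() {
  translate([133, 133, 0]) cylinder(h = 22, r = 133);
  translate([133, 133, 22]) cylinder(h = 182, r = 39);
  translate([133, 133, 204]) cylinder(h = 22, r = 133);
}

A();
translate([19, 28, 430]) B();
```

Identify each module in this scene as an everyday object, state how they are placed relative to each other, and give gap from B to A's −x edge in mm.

The spool's min-x is at 19; the stool's min-x is 0; gap = 19 mm.

A is a stool. B is a spool. The spool is on top of the stool, centred. The gap from the spool to the stool's −x edge is 19 mm.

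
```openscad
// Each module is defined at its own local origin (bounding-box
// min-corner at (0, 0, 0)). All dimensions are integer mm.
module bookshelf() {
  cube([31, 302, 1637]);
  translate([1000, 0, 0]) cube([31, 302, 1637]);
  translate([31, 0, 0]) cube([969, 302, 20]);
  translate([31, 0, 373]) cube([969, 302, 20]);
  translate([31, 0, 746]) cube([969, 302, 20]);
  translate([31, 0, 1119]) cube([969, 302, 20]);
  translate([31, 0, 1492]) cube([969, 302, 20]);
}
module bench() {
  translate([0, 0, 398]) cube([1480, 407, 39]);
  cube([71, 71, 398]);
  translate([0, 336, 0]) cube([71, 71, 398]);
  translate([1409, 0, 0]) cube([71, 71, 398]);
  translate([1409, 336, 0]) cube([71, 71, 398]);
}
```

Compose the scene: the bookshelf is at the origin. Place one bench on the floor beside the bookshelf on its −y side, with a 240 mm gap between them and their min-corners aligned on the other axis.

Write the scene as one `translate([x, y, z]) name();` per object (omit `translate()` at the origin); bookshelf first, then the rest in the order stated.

bookshelf();
translate([0, -647, 0]) bench();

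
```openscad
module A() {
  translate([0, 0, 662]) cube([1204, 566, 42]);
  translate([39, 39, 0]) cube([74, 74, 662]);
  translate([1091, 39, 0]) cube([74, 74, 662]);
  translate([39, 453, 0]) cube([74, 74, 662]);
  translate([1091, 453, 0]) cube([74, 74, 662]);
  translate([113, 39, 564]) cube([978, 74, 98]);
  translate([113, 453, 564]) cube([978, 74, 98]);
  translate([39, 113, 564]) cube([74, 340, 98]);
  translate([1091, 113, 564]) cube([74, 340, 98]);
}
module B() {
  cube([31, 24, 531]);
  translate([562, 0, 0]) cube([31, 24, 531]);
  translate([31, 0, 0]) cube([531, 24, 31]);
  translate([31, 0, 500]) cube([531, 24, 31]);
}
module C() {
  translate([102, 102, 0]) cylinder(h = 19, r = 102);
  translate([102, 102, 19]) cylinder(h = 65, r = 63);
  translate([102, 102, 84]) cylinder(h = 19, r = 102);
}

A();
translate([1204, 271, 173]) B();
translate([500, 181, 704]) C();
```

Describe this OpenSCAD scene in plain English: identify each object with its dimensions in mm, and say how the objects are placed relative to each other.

A is a rectangular dining table. The top is 1204×566×42 mm with its upper surface at z = 704 mm. It stands on four 74×74 mm square legs, each inset 39 mm from the nearest pair of top edges, running from the floor to the underside of the top. Four apron rails, 74 mm thick and 98 mm tall, run between adjacent legs with their top edges flush with the underside of the top and their outer faces flush with the legs' outer faces.

B is a picture frame with a 531×469 mm rectangular opening (x by z) and a uniform 31 mm border on every side. Frame depth is 24 mm along y. It is built from two vertical stiles running the full outside height and two horizontal rails spanning the gap between the stiles.

C is a spool: two coaxial disc flanges of radius 102 mm and thickness 19 mm, joined by a core cylinder of radius 63 mm and height 65 mm. The lower flange rests on z = 0 and the three cylinders share a vertical axis.

The picture frame is beside the table with their tops flush at z = 704. The spool is on top of the table, centred.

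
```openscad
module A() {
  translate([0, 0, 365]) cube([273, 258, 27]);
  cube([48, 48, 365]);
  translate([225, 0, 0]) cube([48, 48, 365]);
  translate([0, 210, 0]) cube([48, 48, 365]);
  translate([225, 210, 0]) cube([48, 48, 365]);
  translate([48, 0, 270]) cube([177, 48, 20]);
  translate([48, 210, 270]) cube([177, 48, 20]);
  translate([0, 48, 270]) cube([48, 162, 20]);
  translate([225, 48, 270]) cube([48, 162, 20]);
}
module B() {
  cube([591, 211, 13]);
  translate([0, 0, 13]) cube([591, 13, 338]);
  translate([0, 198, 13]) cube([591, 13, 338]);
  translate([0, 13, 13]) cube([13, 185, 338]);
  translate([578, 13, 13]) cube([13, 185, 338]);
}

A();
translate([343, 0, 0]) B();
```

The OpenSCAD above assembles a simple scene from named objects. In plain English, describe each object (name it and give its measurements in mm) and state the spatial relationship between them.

A is a four-legged stool. The seat is a 273×258×27 mm slab whose top surface is at z = 392 mm; four square legs, each 48×48 mm in cross-section, run from the floor (z = 0) to the underside of the seat, each flush with a corner of the seat. Four stretchers, 48 mm wide and 20 mm tall, connect adjacent legs with their undersides at z = 270 mm, each running between the inner faces of the legs it joins and aligned with the legs' outer faces on the other axis.

B is an open storage box with external size 591×211×351 mm and wall thickness 13 mm (the base is also 13 mm thick). The base covers the whole footprint; the four walls stand on the base, with the y-facing walls full-width and the x-facing walls fitting between their inner faces.

The open box is on the floor beside the stool on its +x side.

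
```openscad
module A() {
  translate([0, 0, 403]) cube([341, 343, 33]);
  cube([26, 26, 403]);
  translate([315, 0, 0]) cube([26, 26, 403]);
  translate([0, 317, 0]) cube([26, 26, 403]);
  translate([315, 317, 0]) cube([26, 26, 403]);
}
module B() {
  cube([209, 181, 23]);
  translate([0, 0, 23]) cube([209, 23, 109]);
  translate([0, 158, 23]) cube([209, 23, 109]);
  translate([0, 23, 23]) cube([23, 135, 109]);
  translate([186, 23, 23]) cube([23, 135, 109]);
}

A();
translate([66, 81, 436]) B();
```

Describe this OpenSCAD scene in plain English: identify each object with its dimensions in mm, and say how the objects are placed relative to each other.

A is a four-legged stool. The seat is a 341×343×33 mm slab whose top surface is at z = 436 mm; four square legs, each 26×26 mm in cross-section, run from the floor (z = 0) to the underside of the seat, each flush with a corner of the seat.

B is an open storage box with external size 209×181×132 mm and wall thickness 23 mm (the base is also 23 mm thick). The base covers the whole footprint; the four walls stand on the base, with the y-facing walls full-width and the x-facing walls fitting between their inner faces.

The open box is on top of the stool, centred.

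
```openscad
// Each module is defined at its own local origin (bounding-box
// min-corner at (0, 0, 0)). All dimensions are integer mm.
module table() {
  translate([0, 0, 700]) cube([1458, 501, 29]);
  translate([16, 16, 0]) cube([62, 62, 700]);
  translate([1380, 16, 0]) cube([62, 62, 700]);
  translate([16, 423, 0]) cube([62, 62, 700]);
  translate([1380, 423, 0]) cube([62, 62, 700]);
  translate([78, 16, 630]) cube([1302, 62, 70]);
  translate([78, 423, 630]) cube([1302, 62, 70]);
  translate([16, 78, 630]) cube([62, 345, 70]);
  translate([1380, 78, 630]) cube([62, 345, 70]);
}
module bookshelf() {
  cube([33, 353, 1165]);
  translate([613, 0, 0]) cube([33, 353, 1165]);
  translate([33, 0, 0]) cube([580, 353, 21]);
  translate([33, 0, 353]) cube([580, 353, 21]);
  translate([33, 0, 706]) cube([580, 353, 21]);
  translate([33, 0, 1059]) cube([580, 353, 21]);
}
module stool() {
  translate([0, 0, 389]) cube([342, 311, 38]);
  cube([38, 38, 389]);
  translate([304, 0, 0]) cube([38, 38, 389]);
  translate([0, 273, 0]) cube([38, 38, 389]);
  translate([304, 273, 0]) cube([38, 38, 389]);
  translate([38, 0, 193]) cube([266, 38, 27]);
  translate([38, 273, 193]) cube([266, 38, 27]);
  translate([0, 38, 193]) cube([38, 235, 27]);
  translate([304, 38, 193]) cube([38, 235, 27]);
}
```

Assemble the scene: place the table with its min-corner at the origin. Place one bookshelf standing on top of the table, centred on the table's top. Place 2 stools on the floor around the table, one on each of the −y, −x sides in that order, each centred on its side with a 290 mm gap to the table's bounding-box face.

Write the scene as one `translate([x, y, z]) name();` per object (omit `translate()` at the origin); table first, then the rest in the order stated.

table();
translate([406, 74, 729]) bookshelf();
translate([558, -601, 0]) stool();
translate([-632, 95, 0]) stool();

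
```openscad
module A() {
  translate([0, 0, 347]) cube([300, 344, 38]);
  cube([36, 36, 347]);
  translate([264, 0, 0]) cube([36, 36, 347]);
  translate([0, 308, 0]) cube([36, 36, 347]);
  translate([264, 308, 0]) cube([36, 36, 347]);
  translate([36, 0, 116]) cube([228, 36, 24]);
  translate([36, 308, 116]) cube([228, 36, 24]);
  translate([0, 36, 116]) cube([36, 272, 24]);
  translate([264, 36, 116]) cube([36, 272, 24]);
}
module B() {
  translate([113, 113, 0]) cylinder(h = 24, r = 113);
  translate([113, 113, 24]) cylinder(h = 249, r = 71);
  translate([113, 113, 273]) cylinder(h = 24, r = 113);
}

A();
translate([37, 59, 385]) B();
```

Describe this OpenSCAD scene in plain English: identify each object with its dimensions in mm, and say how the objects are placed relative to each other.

A is a simple wooden stool: a rectangular seat 300 mm (x) by 344 mm (y), 38 mm thick, top face at z = 385 mm, on four square legs, each 36×36 mm in cross-section. The legs rest on z = 0, each flush with a corner of the seat. Four stretchers, 36 mm wide and 24 mm tall, connect adjacent legs with their undersides at z = 116 mm, each running between the inner faces of the legs it joins and aligned with the legs' outer faces on the other axis.

B is a spool: two coaxial disc flanges of radius 113 mm and thickness 24 mm, joined by a core cylinder of radius 71 mm and height 249 mm. The lower flange rests on z = 0 and the three cylinders share a vertical axis.

The spool is on top of the stool, centred.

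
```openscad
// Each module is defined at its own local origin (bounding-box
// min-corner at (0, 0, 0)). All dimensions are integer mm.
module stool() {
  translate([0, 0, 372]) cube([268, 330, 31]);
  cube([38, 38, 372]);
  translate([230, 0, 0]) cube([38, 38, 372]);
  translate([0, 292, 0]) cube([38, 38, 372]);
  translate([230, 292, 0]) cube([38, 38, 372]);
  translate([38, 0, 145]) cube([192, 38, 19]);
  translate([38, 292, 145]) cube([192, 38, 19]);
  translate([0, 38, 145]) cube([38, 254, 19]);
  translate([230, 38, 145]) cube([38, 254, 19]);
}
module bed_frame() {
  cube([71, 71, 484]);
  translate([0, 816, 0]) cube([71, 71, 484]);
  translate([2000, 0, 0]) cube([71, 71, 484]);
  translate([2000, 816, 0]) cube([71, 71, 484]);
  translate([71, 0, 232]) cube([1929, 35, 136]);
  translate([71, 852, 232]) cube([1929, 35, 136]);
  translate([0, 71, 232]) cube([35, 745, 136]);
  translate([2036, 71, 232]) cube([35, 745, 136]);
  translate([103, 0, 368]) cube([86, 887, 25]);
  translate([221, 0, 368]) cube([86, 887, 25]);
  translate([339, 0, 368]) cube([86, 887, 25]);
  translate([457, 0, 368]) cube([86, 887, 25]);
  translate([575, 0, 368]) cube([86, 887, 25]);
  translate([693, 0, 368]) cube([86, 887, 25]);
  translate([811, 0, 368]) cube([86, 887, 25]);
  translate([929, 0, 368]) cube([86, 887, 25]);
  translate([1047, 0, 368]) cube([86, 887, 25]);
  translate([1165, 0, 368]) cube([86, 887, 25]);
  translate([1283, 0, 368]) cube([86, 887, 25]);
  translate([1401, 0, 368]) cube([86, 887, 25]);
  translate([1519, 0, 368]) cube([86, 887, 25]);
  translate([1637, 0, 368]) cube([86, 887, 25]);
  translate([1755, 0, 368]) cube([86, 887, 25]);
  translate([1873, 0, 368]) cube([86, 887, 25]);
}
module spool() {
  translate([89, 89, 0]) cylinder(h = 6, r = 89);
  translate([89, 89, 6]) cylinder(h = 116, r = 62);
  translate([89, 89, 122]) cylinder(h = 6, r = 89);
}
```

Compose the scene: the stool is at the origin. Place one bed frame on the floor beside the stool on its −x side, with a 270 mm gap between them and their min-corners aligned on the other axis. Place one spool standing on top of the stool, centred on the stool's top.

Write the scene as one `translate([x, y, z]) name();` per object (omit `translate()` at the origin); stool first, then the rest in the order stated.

stool();
translate([-2341, 0, 0]) bed_frame();
translate([45, 76, 403]) spool();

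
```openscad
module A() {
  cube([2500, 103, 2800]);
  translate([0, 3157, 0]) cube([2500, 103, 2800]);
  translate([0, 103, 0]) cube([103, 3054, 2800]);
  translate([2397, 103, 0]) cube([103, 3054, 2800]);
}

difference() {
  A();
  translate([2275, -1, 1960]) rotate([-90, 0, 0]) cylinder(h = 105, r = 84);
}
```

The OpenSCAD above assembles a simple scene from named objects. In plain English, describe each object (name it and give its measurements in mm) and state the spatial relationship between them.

A is a box-shaped house frame (walls only): outside footprint 2500×3260 mm, wall height 2800 mm, wall thickness 103 mm. The two y-facing walls run the full x-width; the two x-facing walls fit between the inner faces of the y-facing walls.

The house frame has a circular hole of radius 84 mm through its front wall, centred at (x = 2275, z = 1960).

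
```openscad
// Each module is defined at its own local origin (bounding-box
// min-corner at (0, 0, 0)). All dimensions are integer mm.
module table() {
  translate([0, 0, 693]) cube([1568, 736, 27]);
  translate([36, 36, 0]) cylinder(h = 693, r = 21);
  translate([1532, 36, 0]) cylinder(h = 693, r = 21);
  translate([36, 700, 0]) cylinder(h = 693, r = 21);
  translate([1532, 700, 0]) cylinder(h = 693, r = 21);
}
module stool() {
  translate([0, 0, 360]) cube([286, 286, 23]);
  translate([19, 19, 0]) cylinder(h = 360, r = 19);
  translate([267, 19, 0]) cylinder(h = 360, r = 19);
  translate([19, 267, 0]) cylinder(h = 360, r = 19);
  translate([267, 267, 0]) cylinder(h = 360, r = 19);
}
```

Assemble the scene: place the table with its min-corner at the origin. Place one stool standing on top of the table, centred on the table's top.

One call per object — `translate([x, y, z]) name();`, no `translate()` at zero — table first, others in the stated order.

table();
translate([641, 225, 720]) stool();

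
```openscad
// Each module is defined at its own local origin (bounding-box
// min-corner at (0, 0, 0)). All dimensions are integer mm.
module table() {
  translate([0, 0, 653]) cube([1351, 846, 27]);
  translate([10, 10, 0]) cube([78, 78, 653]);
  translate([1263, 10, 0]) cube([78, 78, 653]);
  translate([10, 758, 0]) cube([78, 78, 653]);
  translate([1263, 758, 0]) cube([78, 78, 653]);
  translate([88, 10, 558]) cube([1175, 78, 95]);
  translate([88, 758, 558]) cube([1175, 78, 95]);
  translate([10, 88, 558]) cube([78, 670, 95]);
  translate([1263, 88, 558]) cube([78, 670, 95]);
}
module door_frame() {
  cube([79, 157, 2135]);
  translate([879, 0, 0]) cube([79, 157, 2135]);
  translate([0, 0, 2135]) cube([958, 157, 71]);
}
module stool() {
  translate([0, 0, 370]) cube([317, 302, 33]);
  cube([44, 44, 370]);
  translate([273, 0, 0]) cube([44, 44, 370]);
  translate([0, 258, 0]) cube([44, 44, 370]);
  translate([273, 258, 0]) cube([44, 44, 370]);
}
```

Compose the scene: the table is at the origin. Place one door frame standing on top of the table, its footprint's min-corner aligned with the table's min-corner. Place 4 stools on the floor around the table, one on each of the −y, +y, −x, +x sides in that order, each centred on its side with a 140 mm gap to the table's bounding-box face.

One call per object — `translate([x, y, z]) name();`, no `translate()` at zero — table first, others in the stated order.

table();
translate([0, 0, 680]) door_frame();
translate([517, -442, 0]) stool();
translate([517, 986, 0]) stool();
translate([-457, 272, 0]) stool();
translate([1491, 272, 0]) stool();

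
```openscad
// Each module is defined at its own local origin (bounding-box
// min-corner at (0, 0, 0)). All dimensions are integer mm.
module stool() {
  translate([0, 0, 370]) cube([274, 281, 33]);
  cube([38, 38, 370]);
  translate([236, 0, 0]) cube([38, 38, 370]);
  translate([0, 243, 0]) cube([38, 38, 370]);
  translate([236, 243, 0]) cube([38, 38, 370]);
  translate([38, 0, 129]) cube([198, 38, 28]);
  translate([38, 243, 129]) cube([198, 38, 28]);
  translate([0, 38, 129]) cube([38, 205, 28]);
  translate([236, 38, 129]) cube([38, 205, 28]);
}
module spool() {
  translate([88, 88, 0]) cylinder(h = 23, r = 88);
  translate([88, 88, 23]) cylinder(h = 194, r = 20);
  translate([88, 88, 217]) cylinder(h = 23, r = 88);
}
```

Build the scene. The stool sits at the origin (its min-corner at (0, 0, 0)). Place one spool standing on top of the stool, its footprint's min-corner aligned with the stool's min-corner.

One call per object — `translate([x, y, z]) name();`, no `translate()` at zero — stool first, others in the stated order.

stool();
translate([0, 0, 403]) spool();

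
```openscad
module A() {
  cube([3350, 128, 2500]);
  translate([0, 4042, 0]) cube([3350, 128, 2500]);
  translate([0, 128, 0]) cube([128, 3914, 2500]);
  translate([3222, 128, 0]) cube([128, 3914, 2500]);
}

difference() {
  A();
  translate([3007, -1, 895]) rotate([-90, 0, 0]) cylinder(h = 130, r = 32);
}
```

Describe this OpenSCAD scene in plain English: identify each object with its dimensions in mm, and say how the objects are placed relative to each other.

A is a box-shaped house frame (walls only): outside footprint 3350×4170 mm, wall height 2500 mm, wall thickness 128 mm. The two y-facing walls run the full x-width; the two x-facing walls fit between the inner faces of the y-facing walls.

The house frame has a circular hole of radius 32 mm through its front wall, centred at (x = 3007, z = 895).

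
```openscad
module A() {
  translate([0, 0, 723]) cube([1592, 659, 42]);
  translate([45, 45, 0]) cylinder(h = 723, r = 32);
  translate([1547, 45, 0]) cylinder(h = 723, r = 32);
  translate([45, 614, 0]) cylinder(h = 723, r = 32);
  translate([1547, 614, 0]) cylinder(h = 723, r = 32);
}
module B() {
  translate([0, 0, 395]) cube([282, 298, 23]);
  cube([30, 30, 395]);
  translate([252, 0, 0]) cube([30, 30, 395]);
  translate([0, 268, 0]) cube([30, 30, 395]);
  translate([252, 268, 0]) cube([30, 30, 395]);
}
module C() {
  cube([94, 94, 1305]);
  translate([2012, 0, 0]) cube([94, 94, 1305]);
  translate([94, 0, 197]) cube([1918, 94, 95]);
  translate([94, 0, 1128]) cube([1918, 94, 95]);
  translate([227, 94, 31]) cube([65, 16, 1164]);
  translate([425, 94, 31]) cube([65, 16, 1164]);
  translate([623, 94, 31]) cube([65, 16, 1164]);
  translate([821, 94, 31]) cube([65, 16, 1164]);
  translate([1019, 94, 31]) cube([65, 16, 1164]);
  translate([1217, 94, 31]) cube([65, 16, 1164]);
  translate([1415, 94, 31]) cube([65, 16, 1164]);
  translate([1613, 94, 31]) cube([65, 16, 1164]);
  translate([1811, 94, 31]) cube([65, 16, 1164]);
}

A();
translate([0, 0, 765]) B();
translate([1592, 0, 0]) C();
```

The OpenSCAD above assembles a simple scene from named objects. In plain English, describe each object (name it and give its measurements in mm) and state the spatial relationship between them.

A is a rectangular dining table. The top is 1592×659×42 mm with its upper surface at z = 765 mm. It stands on four round legs of 64 mm diameter, each leg's bounding box inset 13 mm from the nearest pair of top edges, running from the floor to the underside of the top.

B is a four-legged stool. The seat is 282×298 mm, 23 mm thick, top at z = 418 mm. It stands on four square legs, each 30×30 mm in cross-section, from z = 0 to the seat underside, each flush with a corner of the seat.

C is a fence section. Two 94×94 mm posts, 1305 mm tall, stand on the floor with a clear span of 1918 mm between their inner faces. Two horizontal rails of 94×95 mm section span the gap between the posts with their undersides at z = 197 mm and z = 1128 mm, flush with the posts' −y face. 9 pickets, each 65 mm wide, 16 mm thick and 1164 mm tall, are fixed to the +y face of the rails with their bottoms at z = 31 mm, evenly spaced across the span with equal gaps (rounded down to the nearest mm) at the −x end and between each pair — any rounding remainder accumulates at the +x end.

The stool is on top of the table. The fence section is against the table's +x side, with their −y faces flush.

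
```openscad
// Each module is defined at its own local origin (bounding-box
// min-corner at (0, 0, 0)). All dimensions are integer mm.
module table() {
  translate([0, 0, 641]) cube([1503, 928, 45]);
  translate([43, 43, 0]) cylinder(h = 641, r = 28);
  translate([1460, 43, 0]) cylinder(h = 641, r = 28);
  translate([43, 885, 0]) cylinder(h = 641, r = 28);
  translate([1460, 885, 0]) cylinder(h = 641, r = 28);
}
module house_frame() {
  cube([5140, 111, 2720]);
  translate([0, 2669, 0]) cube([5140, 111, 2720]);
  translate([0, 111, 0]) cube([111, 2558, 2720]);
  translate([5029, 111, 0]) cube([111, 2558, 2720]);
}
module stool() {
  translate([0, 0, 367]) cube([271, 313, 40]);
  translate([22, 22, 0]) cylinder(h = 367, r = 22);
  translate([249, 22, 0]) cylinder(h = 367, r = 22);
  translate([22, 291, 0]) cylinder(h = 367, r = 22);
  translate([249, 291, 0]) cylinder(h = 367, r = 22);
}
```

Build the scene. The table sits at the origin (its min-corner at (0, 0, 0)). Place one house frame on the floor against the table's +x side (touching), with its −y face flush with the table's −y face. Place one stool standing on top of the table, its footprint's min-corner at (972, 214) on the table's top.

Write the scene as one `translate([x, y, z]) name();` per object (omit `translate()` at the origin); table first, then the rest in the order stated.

table();
translate([1503, 0, 0]) house_frame();
translate([972, 214, 686]) stool();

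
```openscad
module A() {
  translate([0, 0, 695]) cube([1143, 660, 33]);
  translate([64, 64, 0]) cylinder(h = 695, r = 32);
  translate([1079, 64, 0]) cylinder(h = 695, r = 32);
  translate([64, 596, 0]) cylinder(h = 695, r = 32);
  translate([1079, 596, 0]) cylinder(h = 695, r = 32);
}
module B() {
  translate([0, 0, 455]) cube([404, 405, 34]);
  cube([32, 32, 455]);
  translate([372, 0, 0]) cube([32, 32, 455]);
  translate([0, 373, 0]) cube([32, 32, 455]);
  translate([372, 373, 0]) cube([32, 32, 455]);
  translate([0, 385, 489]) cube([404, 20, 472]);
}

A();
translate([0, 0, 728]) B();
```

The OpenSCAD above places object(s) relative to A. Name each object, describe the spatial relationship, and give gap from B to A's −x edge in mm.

A is a table. B is a chair. The chair is on top of the table. The gap from the chair to the table's −x edge is 0 mm.

The chair's min-x is at 0; the table's min-x is 0; gap = 0 mm.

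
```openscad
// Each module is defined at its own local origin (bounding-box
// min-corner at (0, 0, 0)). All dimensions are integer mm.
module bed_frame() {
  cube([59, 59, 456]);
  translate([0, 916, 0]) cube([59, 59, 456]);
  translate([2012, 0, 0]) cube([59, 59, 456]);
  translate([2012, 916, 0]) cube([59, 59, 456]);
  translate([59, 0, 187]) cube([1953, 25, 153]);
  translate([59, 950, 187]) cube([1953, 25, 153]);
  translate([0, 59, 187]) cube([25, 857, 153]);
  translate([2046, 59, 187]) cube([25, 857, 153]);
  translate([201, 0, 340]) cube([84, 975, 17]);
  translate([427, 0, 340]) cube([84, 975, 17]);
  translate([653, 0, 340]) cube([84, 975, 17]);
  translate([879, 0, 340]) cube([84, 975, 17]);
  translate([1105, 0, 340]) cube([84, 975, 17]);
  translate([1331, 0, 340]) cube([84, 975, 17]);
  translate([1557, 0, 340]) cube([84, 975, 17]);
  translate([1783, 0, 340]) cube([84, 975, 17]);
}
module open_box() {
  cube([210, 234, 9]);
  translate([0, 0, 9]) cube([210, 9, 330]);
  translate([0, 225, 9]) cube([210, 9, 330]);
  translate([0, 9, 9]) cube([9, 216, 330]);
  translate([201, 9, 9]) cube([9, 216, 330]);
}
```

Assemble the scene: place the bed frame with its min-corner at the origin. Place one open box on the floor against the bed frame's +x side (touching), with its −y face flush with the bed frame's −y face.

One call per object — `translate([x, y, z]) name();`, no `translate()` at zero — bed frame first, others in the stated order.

bed_frame();
translate([2071, 0, 0]) open_box();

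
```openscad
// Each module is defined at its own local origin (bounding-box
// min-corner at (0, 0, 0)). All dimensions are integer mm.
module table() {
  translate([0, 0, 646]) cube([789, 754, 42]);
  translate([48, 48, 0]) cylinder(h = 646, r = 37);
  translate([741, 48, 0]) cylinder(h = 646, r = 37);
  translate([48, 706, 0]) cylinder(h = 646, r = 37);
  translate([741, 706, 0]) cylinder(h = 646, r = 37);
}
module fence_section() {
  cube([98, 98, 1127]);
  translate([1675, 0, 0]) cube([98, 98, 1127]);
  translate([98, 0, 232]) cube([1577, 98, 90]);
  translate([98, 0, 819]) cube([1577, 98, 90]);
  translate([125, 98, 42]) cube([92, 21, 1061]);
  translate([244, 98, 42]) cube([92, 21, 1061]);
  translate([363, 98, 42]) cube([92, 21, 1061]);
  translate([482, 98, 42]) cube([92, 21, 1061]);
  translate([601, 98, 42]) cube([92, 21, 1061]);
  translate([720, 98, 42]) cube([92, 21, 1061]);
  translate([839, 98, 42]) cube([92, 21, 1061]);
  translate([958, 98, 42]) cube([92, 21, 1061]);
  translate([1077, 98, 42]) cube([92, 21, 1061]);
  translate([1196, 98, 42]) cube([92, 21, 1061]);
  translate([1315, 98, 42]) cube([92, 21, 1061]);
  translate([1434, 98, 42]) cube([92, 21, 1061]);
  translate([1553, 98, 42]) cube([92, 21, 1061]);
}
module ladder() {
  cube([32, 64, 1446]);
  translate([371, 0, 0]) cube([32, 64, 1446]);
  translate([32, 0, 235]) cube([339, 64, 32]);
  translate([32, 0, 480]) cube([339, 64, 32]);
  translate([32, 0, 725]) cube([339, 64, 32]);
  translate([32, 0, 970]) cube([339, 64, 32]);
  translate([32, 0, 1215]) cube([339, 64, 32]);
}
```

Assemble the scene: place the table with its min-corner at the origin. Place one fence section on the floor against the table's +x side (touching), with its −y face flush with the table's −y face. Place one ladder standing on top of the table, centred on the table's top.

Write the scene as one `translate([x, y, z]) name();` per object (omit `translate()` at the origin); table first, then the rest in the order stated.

table();
translate([789, 0, 0]) fence_section();
translate([193, 345, 688]) ladder();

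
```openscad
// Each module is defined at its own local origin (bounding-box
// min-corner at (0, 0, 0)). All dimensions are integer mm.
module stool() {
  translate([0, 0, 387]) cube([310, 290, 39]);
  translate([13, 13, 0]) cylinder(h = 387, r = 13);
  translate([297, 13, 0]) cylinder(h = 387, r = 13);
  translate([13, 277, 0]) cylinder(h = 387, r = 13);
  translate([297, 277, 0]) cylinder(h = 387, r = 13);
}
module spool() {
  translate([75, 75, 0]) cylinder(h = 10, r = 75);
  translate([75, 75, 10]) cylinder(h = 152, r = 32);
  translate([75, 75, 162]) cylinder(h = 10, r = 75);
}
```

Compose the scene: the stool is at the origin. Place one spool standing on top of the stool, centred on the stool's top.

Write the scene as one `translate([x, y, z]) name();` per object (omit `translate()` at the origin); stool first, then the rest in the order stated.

stool();
translate([80, 70, 426]) spool();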